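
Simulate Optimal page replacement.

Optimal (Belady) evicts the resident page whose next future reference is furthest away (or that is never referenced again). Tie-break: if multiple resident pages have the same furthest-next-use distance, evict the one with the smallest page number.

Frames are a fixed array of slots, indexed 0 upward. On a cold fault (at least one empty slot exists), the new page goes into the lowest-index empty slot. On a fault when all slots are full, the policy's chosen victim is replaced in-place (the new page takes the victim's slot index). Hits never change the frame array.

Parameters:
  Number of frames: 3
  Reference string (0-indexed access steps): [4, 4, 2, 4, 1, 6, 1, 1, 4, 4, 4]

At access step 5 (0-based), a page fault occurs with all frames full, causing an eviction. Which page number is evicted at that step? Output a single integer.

Answer: 2

Derivation:
Step 0: ref 4 -> FAULT, frames=[4,-,-]
Step 1: ref 4 -> HIT, frames=[4,-,-]
Step 2: ref 2 -> FAULT, frames=[4,2,-]
Step 3: ref 4 -> HIT, frames=[4,2,-]
Step 4: ref 1 -> FAULT, frames=[4,2,1]
Step 5: ref 6 -> FAULT, evict 2, frames=[4,6,1]
At step 5: evicted page 2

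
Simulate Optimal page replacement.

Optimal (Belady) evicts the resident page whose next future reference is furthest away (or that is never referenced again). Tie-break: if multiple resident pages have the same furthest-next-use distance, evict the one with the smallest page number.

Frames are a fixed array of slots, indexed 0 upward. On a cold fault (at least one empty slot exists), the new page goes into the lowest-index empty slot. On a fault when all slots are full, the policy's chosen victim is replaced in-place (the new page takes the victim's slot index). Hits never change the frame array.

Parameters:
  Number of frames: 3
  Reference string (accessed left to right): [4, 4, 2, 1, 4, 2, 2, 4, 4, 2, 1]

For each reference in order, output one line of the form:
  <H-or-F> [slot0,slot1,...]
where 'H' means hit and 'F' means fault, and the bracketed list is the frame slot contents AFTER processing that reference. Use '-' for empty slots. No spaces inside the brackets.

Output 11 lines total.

F [4,-,-]
H [4,-,-]
F [4,2,-]
F [4,2,1]
H [4,2,1]
H [4,2,1]
H [4,2,1]
H [4,2,1]
H [4,2,1]
H [4,2,1]
H [4,2,1]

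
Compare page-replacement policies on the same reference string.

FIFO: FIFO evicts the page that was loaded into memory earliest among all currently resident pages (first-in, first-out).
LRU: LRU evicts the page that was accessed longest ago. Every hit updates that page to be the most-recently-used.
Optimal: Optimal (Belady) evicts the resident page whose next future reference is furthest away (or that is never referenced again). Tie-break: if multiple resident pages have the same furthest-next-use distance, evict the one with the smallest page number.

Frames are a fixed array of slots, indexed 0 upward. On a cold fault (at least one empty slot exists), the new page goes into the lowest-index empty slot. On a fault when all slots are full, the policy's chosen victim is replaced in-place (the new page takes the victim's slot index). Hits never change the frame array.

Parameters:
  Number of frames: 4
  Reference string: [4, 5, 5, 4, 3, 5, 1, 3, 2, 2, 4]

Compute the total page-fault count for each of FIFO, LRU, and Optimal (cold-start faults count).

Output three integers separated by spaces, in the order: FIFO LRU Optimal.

Answer: 6 6 5

Derivation:
--- FIFO ---
  step 0: ref 4 -> FAULT, frames=[4,-,-,-] (faults so far: 1)
  step 1: ref 5 -> FAULT, frames=[4,5,-,-] (faults so far: 2)
  step 2: ref 5 -> HIT, frames=[4,5,-,-] (faults so far: 2)
  step 3: ref 4 -> HIT, frames=[4,5,-,-] (faults so far: 2)
  step 4: ref 3 -> FAULT, frames=[4,5,3,-] (faults so far: 3)
  step 5: ref 5 -> HIT, frames=[4,5,3,-] (faults so far: 3)
  step 6: ref 1 -> FAULT, frames=[4,5,3,1] (faults so far: 4)
  step 7: ref 3 -> HIT, frames=[4,5,3,1] (faults so far: 4)
  step 8: ref 2 -> FAULT, evict 4, frames=[2,5,3,1] (faults so far: 5)
  step 9: ref 2 -> HIT, frames=[2,5,3,1] (faults so far: 5)
  step 10: ref 4 -> FAULT, evict 5, frames=[2,4,3,1] (faults so far: 6)
  FIFO total faults: 6
--- LRU ---
  step 0: ref 4 -> FAULT, frames=[4,-,-,-] (faults so far: 1)
  step 1: ref 5 -> FAULT, frames=[4,5,-,-] (faults so far: 2)
  step 2: ref 5 -> HIT, frames=[4,5,-,-] (faults so far: 2)
  step 3: ref 4 -> HIT, frames=[4,5,-,-] (faults so far: 2)
  step 4: ref 3 -> FAULT, frames=[4,5,3,-] (faults so far: 3)
  step 5: ref 5 -> HIT, frames=[4,5,3,-] (faults so far: 3)
  step 6: ref 1 -> FAULT, frames=[4,5,3,1] (faults so far: 4)
  step 7: ref 3 -> HIT, frames=[4,5,3,1] (faults so far: 4)
  step 8: ref 2 -> FAULT, evict 4, frames=[2,5,3,1] (faults so far: 5)
  step 9: ref 2 -> HIT, frames=[2,5,3,1] (faults so far: 5)
  step 10: ref 4 -> FAULT, evict 5, frames=[2,4,3,1] (faults so far: 6)
  LRU total faults: 6
--- Optimal ---
  step 0: ref 4 -> FAULT, frames=[4,-,-,-] (faults so far: 1)
  step 1: ref 5 -> FAULT, frames=[4,5,-,-] (faults so far: 2)
  step 2: ref 5 -> HIT, frames=[4,5,-,-] (faults so far: 2)
  step 3: ref 4 -> HIT, frames=[4,5,-,-] (faults so far: 2)
  step 4: ref 3 -> FAULT, frames=[4,5,3,-] (faults so far: 3)
  step 5: ref 5 -> HIT, frames=[4,5,3,-] (faults so far: 3)
  step 6: ref 1 -> FAULT, frames=[4,5,3,1] (faults so far: 4)
  step 7: ref 3 -> HIT, frames=[4,5,3,1] (faults so far: 4)
  step 8: ref 2 -> FAULT, evict 1, frames=[4,5,3,2] (faults so far: 5)
  step 9: ref 2 -> HIT, frames=[4,5,3,2] (faults so far: 5)
  step 10: ref 4 -> HIT, frames=[4,5,3,2] (faults so far: 5)
  Optimal total faults: 5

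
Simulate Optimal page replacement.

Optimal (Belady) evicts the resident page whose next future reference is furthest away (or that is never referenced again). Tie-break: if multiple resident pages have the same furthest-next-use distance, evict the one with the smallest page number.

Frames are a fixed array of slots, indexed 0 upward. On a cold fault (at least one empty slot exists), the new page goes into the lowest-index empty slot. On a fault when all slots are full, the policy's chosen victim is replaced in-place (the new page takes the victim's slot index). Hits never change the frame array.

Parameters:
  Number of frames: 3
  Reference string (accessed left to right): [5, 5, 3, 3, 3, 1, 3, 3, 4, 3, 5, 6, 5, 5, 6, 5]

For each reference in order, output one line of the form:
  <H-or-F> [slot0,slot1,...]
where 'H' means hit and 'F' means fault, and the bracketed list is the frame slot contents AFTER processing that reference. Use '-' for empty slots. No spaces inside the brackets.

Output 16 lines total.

F [5,-,-]
H [5,-,-]
F [5,3,-]
H [5,3,-]
H [5,3,-]
F [5,3,1]
H [5,3,1]
H [5,3,1]
F [5,3,4]
H [5,3,4]
H [5,3,4]
F [5,6,4]
H [5,6,4]
H [5,6,4]
H [5,6,4]
H [5,6,4]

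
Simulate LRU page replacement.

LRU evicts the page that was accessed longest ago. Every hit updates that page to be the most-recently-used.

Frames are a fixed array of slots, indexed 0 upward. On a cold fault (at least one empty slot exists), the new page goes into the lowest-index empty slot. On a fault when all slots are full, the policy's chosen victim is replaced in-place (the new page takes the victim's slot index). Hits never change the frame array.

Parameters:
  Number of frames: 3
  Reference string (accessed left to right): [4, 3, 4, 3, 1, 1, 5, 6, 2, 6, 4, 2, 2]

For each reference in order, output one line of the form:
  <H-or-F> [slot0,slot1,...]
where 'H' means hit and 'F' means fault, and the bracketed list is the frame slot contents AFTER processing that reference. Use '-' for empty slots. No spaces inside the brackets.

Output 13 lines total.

F [4,-,-]
F [4,3,-]
H [4,3,-]
H [4,3,-]
F [4,3,1]
H [4,3,1]
F [5,3,1]
F [5,6,1]
F [5,6,2]
H [5,6,2]
F [4,6,2]
H [4,6,2]
H [4,6,2]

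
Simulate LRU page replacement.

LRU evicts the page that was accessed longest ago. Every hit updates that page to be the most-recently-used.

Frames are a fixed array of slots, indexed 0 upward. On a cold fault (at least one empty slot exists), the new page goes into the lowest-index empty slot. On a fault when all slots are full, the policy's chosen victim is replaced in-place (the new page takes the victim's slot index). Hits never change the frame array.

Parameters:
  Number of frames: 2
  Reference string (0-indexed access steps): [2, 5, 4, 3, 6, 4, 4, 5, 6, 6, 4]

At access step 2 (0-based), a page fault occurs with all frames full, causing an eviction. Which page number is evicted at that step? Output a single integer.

Step 0: ref 2 -> FAULT, frames=[2,-]
Step 1: ref 5 -> FAULT, frames=[2,5]
Step 2: ref 4 -> FAULT, evict 2, frames=[4,5]
At step 2: evicted page 2

Answer: 2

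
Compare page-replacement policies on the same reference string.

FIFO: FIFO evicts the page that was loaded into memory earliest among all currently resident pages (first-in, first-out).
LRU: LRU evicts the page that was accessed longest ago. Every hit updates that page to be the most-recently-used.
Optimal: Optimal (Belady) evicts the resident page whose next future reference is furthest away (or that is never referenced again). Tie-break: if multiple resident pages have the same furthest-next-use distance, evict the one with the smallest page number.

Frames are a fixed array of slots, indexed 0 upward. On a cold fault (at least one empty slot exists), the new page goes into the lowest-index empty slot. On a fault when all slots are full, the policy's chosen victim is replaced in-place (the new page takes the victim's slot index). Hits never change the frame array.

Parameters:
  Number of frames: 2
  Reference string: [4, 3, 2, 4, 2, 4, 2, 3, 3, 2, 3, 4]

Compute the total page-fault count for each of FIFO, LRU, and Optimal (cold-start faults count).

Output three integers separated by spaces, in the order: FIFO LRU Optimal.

--- FIFO ---
  step 0: ref 4 -> FAULT, frames=[4,-] (faults so far: 1)
  step 1: ref 3 -> FAULT, frames=[4,3] (faults so far: 2)
  step 2: ref 2 -> FAULT, evict 4, frames=[2,3] (faults so far: 3)
  step 3: ref 4 -> FAULT, evict 3, frames=[2,4] (faults so far: 4)
  step 4: ref 2 -> HIT, frames=[2,4] (faults so far: 4)
  step 5: ref 4 -> HIT, frames=[2,4] (faults so far: 4)
  step 6: ref 2 -> HIT, frames=[2,4] (faults so far: 4)
  step 7: ref 3 -> FAULT, evict 2, frames=[3,4] (faults so far: 5)
  step 8: ref 3 -> HIT, frames=[3,4] (faults so far: 5)
  step 9: ref 2 -> FAULT, evict 4, frames=[3,2] (faults so far: 6)
  step 10: ref 3 -> HIT, frames=[3,2] (faults so far: 6)
  step 11: ref 4 -> FAULT, evict 3, frames=[4,2] (faults so far: 7)
  FIFO total faults: 7
--- LRU ---
  step 0: ref 4 -> FAULT, frames=[4,-] (faults so far: 1)
  step 1: ref 3 -> FAULT, frames=[4,3] (faults so far: 2)
  step 2: ref 2 -> FAULT, evict 4, frames=[2,3] (faults so far: 3)
  step 3: ref 4 -> FAULT, evict 3, frames=[2,4] (faults so far: 4)
  step 4: ref 2 -> HIT, frames=[2,4] (faults so far: 4)
  step 5: ref 4 -> HIT, frames=[2,4] (faults so far: 4)
  step 6: ref 2 -> HIT, frames=[2,4] (faults so far: 4)
  step 7: ref 3 -> FAULT, evict 4, frames=[2,3] (faults so far: 5)
  step 8: ref 3 -> HIT, frames=[2,3] (faults so far: 5)
  step 9: ref 2 -> HIT, frames=[2,3] (faults so far: 5)
  step 10: ref 3 -> HIT, frames=[2,3] (faults so far: 5)
  step 11: ref 4 -> FAULT, evict 2, frames=[4,3] (faults so far: 6)
  LRU total faults: 6
--- Optimal ---
  step 0: ref 4 -> FAULT, frames=[4,-] (faults so far: 1)
  step 1: ref 3 -> FAULT, frames=[4,3] (faults so far: 2)
  step 2: ref 2 -> FAULT, evict 3, frames=[4,2] (faults so far: 3)
  step 3: ref 4 -> HIT, frames=[4,2] (faults so far: 3)
  step 4: ref 2 -> HIT, frames=[4,2] (faults so far: 3)
  step 5: ref 4 -> HIT, frames=[4,2] (faults so far: 3)
  step 6: ref 2 -> HIT, frames=[4,2] (faults so far: 3)
  step 7: ref 3 -> FAULT, evict 4, frames=[3,2] (faults so far: 4)
  step 8: ref 3 -> HIT, frames=[3,2] (faults so far: 4)
  step 9: ref 2 -> HIT, frames=[3,2] (faults so far: 4)
  step 10: ref 3 -> HIT, frames=[3,2] (faults so far: 4)
  step 11: ref 4 -> FAULT, evict 2, frames=[3,4] (faults so far: 5)
  Optimal total faults: 5

Answer: 7 6 5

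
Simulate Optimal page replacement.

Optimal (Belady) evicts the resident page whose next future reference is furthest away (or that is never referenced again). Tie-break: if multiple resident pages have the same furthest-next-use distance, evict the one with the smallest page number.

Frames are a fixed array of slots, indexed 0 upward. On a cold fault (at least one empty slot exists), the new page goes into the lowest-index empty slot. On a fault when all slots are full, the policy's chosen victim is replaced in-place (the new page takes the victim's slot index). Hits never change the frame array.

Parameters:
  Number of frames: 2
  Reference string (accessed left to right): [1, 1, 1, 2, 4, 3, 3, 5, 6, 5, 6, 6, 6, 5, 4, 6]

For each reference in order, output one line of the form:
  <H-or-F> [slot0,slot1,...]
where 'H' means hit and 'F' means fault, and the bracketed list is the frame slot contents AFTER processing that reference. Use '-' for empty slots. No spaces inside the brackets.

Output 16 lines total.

F [1,-]
H [1,-]
H [1,-]
F [1,2]
F [4,2]
F [4,3]
H [4,3]
F [4,5]
F [6,5]
H [6,5]
H [6,5]
H [6,5]
H [6,5]
H [6,5]
F [6,4]
H [6,4]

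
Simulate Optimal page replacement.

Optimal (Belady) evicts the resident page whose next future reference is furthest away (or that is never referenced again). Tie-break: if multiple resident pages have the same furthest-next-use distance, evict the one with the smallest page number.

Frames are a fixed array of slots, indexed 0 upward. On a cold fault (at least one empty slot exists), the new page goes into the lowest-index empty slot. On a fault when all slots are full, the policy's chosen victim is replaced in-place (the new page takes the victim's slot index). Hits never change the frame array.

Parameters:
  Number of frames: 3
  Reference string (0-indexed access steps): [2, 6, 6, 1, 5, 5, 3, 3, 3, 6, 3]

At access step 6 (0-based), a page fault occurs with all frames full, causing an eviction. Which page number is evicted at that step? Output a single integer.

Answer: 2

Derivation:
Step 0: ref 2 -> FAULT, frames=[2,-,-]
Step 1: ref 6 -> FAULT, frames=[2,6,-]
Step 2: ref 6 -> HIT, frames=[2,6,-]
Step 3: ref 1 -> FAULT, frames=[2,6,1]
Step 4: ref 5 -> FAULT, evict 1, frames=[2,6,5]
Step 5: ref 5 -> HIT, frames=[2,6,5]
Step 6: ref 3 -> FAULT, evict 2, frames=[3,6,5]
At step 6: evicted page 2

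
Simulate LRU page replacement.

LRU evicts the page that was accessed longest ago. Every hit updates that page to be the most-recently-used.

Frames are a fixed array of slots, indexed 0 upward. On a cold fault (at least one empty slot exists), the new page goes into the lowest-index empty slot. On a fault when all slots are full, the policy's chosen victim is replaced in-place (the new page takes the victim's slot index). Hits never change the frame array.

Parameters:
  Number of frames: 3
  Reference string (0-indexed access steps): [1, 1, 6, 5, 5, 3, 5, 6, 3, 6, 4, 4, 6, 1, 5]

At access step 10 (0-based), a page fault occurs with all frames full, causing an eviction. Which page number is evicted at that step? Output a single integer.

Step 0: ref 1 -> FAULT, frames=[1,-,-]
Step 1: ref 1 -> HIT, frames=[1,-,-]
Step 2: ref 6 -> FAULT, frames=[1,6,-]
Step 3: ref 5 -> FAULT, frames=[1,6,5]
Step 4: ref 5 -> HIT, frames=[1,6,5]
Step 5: ref 3 -> FAULT, evict 1, frames=[3,6,5]
Step 6: ref 5 -> HIT, frames=[3,6,5]
Step 7: ref 6 -> HIT, frames=[3,6,5]
Step 8: ref 3 -> HIT, frames=[3,6,5]
Step 9: ref 6 -> HIT, frames=[3,6,5]
Step 10: ref 4 -> FAULT, evict 5, frames=[3,6,4]
At step 10: evicted page 5

Answer: 5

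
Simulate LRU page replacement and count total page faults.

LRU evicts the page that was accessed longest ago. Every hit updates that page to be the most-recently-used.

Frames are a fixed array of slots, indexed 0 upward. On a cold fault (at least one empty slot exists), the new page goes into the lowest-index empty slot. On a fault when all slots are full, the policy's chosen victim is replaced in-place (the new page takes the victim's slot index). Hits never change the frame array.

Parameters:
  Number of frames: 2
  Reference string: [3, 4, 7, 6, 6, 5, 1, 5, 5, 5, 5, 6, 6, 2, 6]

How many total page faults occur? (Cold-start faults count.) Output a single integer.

Answer: 8

Derivation:
Step 0: ref 3 → FAULT, frames=[3,-]
Step 1: ref 4 → FAULT, frames=[3,4]
Step 2: ref 7 → FAULT (evict 3), frames=[7,4]
Step 3: ref 6 → FAULT (evict 4), frames=[7,6]
Step 4: ref 6 → HIT, frames=[7,6]
Step 5: ref 5 → FAULT (evict 7), frames=[5,6]
Step 6: ref 1 → FAULT (evict 6), frames=[5,1]
Step 7: ref 5 → HIT, frames=[5,1]
Step 8: ref 5 → HIT, frames=[5,1]
Step 9: ref 5 → HIT, frames=[5,1]
Step 10: ref 5 → HIT, frames=[5,1]
Step 11: ref 6 → FAULT (evict 1), frames=[5,6]
Step 12: ref 6 → HIT, frames=[5,6]
Step 13: ref 2 → FAULT (evict 5), frames=[2,6]
Step 14: ref 6 → HIT, frames=[2,6]
Total faults: 8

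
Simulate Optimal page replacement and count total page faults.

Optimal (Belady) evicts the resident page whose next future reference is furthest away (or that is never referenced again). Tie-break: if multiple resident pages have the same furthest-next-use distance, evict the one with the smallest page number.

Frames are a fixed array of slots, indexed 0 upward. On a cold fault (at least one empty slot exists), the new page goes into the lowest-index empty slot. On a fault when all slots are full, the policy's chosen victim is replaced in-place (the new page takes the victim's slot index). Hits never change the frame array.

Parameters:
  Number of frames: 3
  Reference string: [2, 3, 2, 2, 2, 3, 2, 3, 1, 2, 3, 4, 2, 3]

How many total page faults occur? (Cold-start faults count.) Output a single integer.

Answer: 4

Derivation:
Step 0: ref 2 → FAULT, frames=[2,-,-]
Step 1: ref 3 → FAULT, frames=[2,3,-]
Step 2: ref 2 → HIT, frames=[2,3,-]
Step 3: ref 2 → HIT, frames=[2,3,-]
Step 4: ref 2 → HIT, frames=[2,3,-]
Step 5: ref 3 → HIT, frames=[2,3,-]
Step 6: ref 2 → HIT, frames=[2,3,-]
Step 7: ref 3 → HIT, frames=[2,3,-]
Step 8: ref 1 → FAULT, frames=[2,3,1]
Step 9: ref 2 → HIT, frames=[2,3,1]
Step 10: ref 3 → HIT, frames=[2,3,1]
Step 11: ref 4 → FAULT (evict 1), frames=[2,3,4]
Step 12: ref 2 → HIT, frames=[2,3,4]
Step 13: ref 3 → HIT, frames=[2,3,4]
Total faults: 4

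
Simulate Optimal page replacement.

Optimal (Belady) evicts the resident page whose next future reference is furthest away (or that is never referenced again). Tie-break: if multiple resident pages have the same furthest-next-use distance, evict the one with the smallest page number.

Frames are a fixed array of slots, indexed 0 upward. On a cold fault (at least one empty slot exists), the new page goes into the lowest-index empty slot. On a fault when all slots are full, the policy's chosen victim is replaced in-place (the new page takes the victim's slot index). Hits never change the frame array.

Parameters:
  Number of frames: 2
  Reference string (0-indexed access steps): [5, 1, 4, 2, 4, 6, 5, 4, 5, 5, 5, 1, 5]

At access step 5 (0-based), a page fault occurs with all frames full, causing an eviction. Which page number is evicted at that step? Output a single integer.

Step 0: ref 5 -> FAULT, frames=[5,-]
Step 1: ref 1 -> FAULT, frames=[5,1]
Step 2: ref 4 -> FAULT, evict 1, frames=[5,4]
Step 3: ref 2 -> FAULT, evict 5, frames=[2,4]
Step 4: ref 4 -> HIT, frames=[2,4]
Step 5: ref 6 -> FAULT, evict 2, frames=[6,4]
At step 5: evicted page 2

Answer: 2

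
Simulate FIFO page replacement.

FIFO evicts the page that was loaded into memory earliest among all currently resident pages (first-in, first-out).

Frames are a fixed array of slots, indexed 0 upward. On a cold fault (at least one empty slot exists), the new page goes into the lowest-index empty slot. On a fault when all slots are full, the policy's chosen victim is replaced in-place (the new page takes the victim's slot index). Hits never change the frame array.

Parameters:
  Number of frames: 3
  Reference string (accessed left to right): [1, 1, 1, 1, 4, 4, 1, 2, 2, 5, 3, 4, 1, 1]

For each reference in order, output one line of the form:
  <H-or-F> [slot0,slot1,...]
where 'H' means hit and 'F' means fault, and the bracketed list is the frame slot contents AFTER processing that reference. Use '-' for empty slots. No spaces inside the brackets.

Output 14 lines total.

F [1,-,-]
H [1,-,-]
H [1,-,-]
H [1,-,-]
F [1,4,-]
H [1,4,-]
H [1,4,-]
F [1,4,2]
H [1,4,2]
F [5,4,2]
F [5,3,2]
F [5,3,4]
F [1,3,4]
H [1,3,4]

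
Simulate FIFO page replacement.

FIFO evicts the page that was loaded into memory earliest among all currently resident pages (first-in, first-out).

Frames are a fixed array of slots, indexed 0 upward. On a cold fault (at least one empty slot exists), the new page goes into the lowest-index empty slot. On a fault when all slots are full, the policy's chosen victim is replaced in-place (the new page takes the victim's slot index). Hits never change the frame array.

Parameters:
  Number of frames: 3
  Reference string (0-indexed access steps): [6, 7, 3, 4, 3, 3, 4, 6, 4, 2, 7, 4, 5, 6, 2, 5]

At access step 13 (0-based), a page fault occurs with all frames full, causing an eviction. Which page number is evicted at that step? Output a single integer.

Answer: 7

Derivation:
Step 0: ref 6 -> FAULT, frames=[6,-,-]
Step 1: ref 7 -> FAULT, frames=[6,7,-]
Step 2: ref 3 -> FAULT, frames=[6,7,3]
Step 3: ref 4 -> FAULT, evict 6, frames=[4,7,3]
Step 4: ref 3 -> HIT, frames=[4,7,3]
Step 5: ref 3 -> HIT, frames=[4,7,3]
Step 6: ref 4 -> HIT, frames=[4,7,3]
Step 7: ref 6 -> FAULT, evict 7, frames=[4,6,3]
Step 8: ref 4 -> HIT, frames=[4,6,3]
Step 9: ref 2 -> FAULT, evict 3, frames=[4,6,2]
Step 10: ref 7 -> FAULT, evict 4, frames=[7,6,2]
Step 11: ref 4 -> FAULT, evict 6, frames=[7,4,2]
Step 12: ref 5 -> FAULT, evict 2, frames=[7,4,5]
Step 13: ref 6 -> FAULT, evict 7, frames=[6,4,5]
At step 13: evicted page 7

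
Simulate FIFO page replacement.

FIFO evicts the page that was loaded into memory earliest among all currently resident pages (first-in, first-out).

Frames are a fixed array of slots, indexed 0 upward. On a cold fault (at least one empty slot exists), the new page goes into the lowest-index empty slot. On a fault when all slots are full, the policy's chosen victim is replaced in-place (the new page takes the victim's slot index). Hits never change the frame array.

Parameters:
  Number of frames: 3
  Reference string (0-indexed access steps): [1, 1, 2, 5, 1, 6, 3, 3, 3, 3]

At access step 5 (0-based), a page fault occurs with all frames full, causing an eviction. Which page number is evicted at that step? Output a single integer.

Answer: 1

Derivation:
Step 0: ref 1 -> FAULT, frames=[1,-,-]
Step 1: ref 1 -> HIT, frames=[1,-,-]
Step 2: ref 2 -> FAULT, frames=[1,2,-]
Step 3: ref 5 -> FAULT, frames=[1,2,5]
Step 4: ref 1 -> HIT, frames=[1,2,5]
Step 5: ref 6 -> FAULT, evict 1, frames=[6,2,5]
At step 5: evicted page 1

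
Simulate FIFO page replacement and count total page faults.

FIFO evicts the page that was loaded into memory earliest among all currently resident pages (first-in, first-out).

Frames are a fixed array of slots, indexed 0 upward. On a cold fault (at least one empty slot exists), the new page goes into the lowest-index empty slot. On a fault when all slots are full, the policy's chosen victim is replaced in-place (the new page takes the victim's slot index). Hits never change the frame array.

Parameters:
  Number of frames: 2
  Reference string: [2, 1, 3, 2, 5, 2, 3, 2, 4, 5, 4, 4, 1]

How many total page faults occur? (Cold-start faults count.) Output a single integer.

Answer: 10

Derivation:
Step 0: ref 2 → FAULT, frames=[2,-]
Step 1: ref 1 → FAULT, frames=[2,1]
Step 2: ref 3 → FAULT (evict 2), frames=[3,1]
Step 3: ref 2 → FAULT (evict 1), frames=[3,2]
Step 4: ref 5 → FAULT (evict 3), frames=[5,2]
Step 5: ref 2 → HIT, frames=[5,2]
Step 6: ref 3 → FAULT (evict 2), frames=[5,3]
Step 7: ref 2 → FAULT (evict 5), frames=[2,3]
Step 8: ref 4 → FAULT (evict 3), frames=[2,4]
Step 9: ref 5 → FAULT (evict 2), frames=[5,4]
Step 10: ref 4 → HIT, frames=[5,4]
Step 11: ref 4 → HIT, frames=[5,4]
Step 12: ref 1 → FAULT (evict 4), frames=[5,1]
Total faults: 10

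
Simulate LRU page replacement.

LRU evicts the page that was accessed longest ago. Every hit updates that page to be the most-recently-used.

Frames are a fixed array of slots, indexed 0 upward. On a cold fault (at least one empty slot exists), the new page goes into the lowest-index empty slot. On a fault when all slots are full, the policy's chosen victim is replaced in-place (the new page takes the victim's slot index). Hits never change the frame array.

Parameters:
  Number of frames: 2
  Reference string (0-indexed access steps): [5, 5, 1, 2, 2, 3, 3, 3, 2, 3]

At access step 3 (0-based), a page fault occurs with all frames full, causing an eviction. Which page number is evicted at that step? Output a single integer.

Step 0: ref 5 -> FAULT, frames=[5,-]
Step 1: ref 5 -> HIT, frames=[5,-]
Step 2: ref 1 -> FAULT, frames=[5,1]
Step 3: ref 2 -> FAULT, evict 5, frames=[2,1]
At step 3: evicted page 5

Answer: 5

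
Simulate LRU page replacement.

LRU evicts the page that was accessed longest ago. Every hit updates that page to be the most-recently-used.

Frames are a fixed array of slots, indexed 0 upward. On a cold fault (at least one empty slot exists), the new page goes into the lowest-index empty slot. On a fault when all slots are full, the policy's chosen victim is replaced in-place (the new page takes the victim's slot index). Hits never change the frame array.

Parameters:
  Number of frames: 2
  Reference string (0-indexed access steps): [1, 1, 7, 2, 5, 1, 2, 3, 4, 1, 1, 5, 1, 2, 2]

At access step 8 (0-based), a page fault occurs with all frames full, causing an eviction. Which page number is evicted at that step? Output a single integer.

Step 0: ref 1 -> FAULT, frames=[1,-]
Step 1: ref 1 -> HIT, frames=[1,-]
Step 2: ref 7 -> FAULT, frames=[1,7]
Step 3: ref 2 -> FAULT, evict 1, frames=[2,7]
Step 4: ref 5 -> FAULT, evict 7, frames=[2,5]
Step 5: ref 1 -> FAULT, evict 2, frames=[1,5]
Step 6: ref 2 -> FAULT, evict 5, frames=[1,2]
Step 7: ref 3 -> FAULT, evict 1, frames=[3,2]
Step 8: ref 4 -> FAULT, evict 2, frames=[3,4]
At step 8: evicted page 2

Answer: 2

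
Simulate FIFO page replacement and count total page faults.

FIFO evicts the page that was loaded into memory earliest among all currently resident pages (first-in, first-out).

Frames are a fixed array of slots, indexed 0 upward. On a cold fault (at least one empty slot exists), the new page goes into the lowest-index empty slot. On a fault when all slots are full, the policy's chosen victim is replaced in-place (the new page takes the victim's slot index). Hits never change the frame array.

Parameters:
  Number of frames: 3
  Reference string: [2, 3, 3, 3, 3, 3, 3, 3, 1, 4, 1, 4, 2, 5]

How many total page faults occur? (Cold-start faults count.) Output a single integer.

Answer: 6

Derivation:
Step 0: ref 2 → FAULT, frames=[2,-,-]
Step 1: ref 3 → FAULT, frames=[2,3,-]
Step 2: ref 3 → HIT, frames=[2,3,-]
Step 3: ref 3 → HIT, frames=[2,3,-]
Step 4: ref 3 → HIT, frames=[2,3,-]
Step 5: ref 3 → HIT, frames=[2,3,-]
Step 6: ref 3 → HIT, frames=[2,3,-]
Step 7: ref 3 → HIT, frames=[2,3,-]
Step 8: ref 1 → FAULT, frames=[2,3,1]
Step 9: ref 4 → FAULT (evict 2), frames=[4,3,1]
Step 10: ref 1 → HIT, frames=[4,3,1]
Step 11: ref 4 → HIT, frames=[4,3,1]
Step 12: ref 2 → FAULT (evict 3), frames=[4,2,1]
Step 13: ref 5 → FAULT (evict 1), frames=[4,2,5]
Total faults: 6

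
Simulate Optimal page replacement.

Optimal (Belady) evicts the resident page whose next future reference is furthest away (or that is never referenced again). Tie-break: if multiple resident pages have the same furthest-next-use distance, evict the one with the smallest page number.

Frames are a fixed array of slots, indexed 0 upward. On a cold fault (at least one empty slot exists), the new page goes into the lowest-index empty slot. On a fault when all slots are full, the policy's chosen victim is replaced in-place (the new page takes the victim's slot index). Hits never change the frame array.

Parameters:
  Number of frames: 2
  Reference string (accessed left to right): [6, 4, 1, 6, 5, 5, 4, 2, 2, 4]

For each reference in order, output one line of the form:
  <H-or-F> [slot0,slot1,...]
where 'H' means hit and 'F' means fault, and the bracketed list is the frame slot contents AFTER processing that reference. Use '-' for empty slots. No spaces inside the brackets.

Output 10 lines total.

F [6,-]
F [6,4]
F [6,1]
H [6,1]
F [6,5]
H [6,5]
F [6,4]
F [2,4]
H [2,4]
H [2,4]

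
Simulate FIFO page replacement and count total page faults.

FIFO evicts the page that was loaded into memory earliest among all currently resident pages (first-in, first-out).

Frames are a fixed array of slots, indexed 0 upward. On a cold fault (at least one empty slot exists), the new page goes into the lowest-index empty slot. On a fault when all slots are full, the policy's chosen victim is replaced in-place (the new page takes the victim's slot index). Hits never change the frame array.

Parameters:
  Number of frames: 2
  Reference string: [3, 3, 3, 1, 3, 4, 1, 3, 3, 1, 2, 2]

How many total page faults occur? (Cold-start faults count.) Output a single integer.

Step 0: ref 3 → FAULT, frames=[3,-]
Step 1: ref 3 → HIT, frames=[3,-]
Step 2: ref 3 → HIT, frames=[3,-]
Step 3: ref 1 → FAULT, frames=[3,1]
Step 4: ref 3 → HIT, frames=[3,1]
Step 5: ref 4 → FAULT (evict 3), frames=[4,1]
Step 6: ref 1 → HIT, frames=[4,1]
Step 7: ref 3 → FAULT (evict 1), frames=[4,3]
Step 8: ref 3 → HIT, frames=[4,3]
Step 9: ref 1 → FAULT (evict 4), frames=[1,3]
Step 10: ref 2 → FAULT (evict 3), frames=[1,2]
Step 11: ref 2 → HIT, frames=[1,2]
Total faults: 6

Answer: 6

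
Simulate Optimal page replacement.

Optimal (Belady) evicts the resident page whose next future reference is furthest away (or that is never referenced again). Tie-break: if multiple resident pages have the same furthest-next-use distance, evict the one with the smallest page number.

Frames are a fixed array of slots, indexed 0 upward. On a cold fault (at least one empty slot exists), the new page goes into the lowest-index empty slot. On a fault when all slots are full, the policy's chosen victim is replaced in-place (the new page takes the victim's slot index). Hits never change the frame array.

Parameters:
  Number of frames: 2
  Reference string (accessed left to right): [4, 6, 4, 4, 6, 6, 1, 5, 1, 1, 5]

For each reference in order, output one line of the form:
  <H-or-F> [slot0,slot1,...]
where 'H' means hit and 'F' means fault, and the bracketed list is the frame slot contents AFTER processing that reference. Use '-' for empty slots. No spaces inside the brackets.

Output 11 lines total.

F [4,-]
F [4,6]
H [4,6]
H [4,6]
H [4,6]
H [4,6]
F [1,6]
F [1,5]
H [1,5]
H [1,5]
H [1,5]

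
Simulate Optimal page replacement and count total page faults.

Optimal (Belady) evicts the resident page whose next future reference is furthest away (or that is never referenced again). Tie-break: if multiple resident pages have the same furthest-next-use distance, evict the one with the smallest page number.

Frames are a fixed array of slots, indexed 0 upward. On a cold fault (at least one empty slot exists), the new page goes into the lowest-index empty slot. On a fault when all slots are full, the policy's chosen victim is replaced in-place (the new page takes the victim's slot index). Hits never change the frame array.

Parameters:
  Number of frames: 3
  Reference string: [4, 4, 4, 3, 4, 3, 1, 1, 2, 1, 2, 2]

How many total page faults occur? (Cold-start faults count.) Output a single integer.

Step 0: ref 4 → FAULT, frames=[4,-,-]
Step 1: ref 4 → HIT, frames=[4,-,-]
Step 2: ref 4 → HIT, frames=[4,-,-]
Step 3: ref 3 → FAULT, frames=[4,3,-]
Step 4: ref 4 → HIT, frames=[4,3,-]
Step 5: ref 3 → HIT, frames=[4,3,-]
Step 6: ref 1 → FAULT, frames=[4,3,1]
Step 7: ref 1 → HIT, frames=[4,3,1]
Step 8: ref 2 → FAULT (evict 3), frames=[4,2,1]
Step 9: ref 1 → HIT, frames=[4,2,1]
Step 10: ref 2 → HIT, frames=[4,2,1]
Step 11: ref 2 → HIT, frames=[4,2,1]
Total faults: 4

Answer: 4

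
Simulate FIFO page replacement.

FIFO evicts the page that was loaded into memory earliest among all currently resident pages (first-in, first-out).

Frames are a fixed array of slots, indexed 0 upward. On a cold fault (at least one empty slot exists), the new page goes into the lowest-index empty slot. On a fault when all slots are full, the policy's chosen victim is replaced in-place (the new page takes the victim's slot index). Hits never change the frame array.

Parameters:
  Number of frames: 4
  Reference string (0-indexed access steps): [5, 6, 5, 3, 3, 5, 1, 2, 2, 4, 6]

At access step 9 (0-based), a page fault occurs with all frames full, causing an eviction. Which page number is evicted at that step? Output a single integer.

Answer: 6

Derivation:
Step 0: ref 5 -> FAULT, frames=[5,-,-,-]
Step 1: ref 6 -> FAULT, frames=[5,6,-,-]
Step 2: ref 5 -> HIT, frames=[5,6,-,-]
Step 3: ref 3 -> FAULT, frames=[5,6,3,-]
Step 4: ref 3 -> HIT, frames=[5,6,3,-]
Step 5: ref 5 -> HIT, frames=[5,6,3,-]
Step 6: ref 1 -> FAULT, frames=[5,6,3,1]
Step 7: ref 2 -> FAULT, evict 5, frames=[2,6,3,1]
Step 8: ref 2 -> HIT, frames=[2,6,3,1]
Step 9: ref 4 -> FAULT, evict 6, frames=[2,4,3,1]
At step 9: evicted page 6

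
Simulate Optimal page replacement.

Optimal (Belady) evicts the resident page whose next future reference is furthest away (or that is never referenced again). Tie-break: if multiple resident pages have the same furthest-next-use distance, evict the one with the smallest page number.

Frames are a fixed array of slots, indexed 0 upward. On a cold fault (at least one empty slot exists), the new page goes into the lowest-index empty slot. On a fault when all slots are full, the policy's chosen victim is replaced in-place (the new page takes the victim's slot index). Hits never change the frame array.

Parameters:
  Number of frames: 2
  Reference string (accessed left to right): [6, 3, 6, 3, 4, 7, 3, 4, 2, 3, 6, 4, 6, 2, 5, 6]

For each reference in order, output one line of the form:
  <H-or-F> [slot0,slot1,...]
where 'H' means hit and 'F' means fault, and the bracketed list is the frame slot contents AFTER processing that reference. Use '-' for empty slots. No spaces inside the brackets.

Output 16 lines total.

F [6,-]
F [6,3]
H [6,3]
H [6,3]
F [4,3]
F [7,3]
H [7,3]
F [4,3]
F [2,3]
H [2,3]
F [2,6]
F [4,6]
H [4,6]
F [2,6]
F [5,6]
H [5,6]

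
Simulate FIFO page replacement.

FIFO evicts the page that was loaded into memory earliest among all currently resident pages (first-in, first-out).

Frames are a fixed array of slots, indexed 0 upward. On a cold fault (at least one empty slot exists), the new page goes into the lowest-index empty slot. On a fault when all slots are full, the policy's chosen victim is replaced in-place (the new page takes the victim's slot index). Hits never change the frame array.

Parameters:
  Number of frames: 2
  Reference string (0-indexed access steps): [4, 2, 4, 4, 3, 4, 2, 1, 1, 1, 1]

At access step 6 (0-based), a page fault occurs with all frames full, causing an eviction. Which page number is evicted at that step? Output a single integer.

Answer: 3

Derivation:
Step 0: ref 4 -> FAULT, frames=[4,-]
Step 1: ref 2 -> FAULT, frames=[4,2]
Step 2: ref 4 -> HIT, frames=[4,2]
Step 3: ref 4 -> HIT, frames=[4,2]
Step 4: ref 3 -> FAULT, evict 4, frames=[3,2]
Step 5: ref 4 -> FAULT, evict 2, frames=[3,4]
Step 6: ref 2 -> FAULT, evict 3, frames=[2,4]
At step 6: evicted page 3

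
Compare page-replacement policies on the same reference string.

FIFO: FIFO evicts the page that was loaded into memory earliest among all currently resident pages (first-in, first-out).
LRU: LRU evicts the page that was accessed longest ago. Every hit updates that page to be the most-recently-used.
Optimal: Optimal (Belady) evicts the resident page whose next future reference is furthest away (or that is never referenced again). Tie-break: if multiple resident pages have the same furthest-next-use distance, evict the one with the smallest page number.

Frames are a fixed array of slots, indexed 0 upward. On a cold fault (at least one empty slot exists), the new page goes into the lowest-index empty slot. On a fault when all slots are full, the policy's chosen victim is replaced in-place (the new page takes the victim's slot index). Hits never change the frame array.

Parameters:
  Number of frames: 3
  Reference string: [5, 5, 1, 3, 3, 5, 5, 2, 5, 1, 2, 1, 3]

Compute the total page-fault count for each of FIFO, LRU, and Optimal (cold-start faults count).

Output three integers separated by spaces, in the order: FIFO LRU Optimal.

Answer: 7 6 5

Derivation:
--- FIFO ---
  step 0: ref 5 -> FAULT, frames=[5,-,-] (faults so far: 1)
  step 1: ref 5 -> HIT, frames=[5,-,-] (faults so far: 1)
  step 2: ref 1 -> FAULT, frames=[5,1,-] (faults so far: 2)
  step 3: ref 3 -> FAULT, frames=[5,1,3] (faults so far: 3)
  step 4: ref 3 -> HIT, frames=[5,1,3] (faults so far: 3)
  step 5: ref 5 -> HIT, frames=[5,1,3] (faults so far: 3)
  step 6: ref 5 -> HIT, frames=[5,1,3] (faults so far: 3)
  step 7: ref 2 -> FAULT, evict 5, frames=[2,1,3] (faults so far: 4)
  step 8: ref 5 -> FAULT, evict 1, frames=[2,5,3] (faults so far: 5)
  step 9: ref 1 -> FAULT, evict 3, frames=[2,5,1] (faults so far: 6)
  step 10: ref 2 -> HIT, frames=[2,5,1] (faults so far: 6)
  step 11: ref 1 -> HIT, frames=[2,5,1] (faults so far: 6)
  step 12: ref 3 -> FAULT, evict 2, frames=[3,5,1] (faults so far: 7)
  FIFO total faults: 7
--- LRU ---
  step 0: ref 5 -> FAULT, frames=[5,-,-] (faults so far: 1)
  step 1: ref 5 -> HIT, frames=[5,-,-] (faults so far: 1)
  step 2: ref 1 -> FAULT, frames=[5,1,-] (faults so far: 2)
  step 3: ref 3 -> FAULT, frames=[5,1,3] (faults so far: 3)
  step 4: ref 3 -> HIT, frames=[5,1,3] (faults so far: 3)
  step 5: ref 5 -> HIT, frames=[5,1,3] (faults so far: 3)
  step 6: ref 5 -> HIT, frames=[5,1,3] (faults so far: 3)
  step 7: ref 2 -> FAULT, evict 1, frames=[5,2,3] (faults so far: 4)
  step 8: ref 5 -> HIT, frames=[5,2,3] (faults so far: 4)
  step 9: ref 1 -> FAULT, evict 3, frames=[5,2,1] (faults so far: 5)
  step 10: ref 2 -> HIT, frames=[5,2,1] (faults so far: 5)
  step 11: ref 1 -> HIT, frames=[5,2,1] (faults so far: 5)
  step 12: ref 3 -> FAULT, evict 5, frames=[3,2,1] (faults so far: 6)
  LRU total faults: 6
--- Optimal ---
  step 0: ref 5 -> FAULT, frames=[5,-,-] (faults so far: 1)
  step 1: ref 5 -> HIT, frames=[5,-,-] (faults so far: 1)
  step 2: ref 1 -> FAULT, frames=[5,1,-] (faults so far: 2)
  step 3: ref 3 -> FAULT, frames=[5,1,3] (faults so far: 3)
  step 4: ref 3 -> HIT, frames=[5,1,3] (faults so far: 3)
  step 5: ref 5 -> HIT, frames=[5,1,3] (faults so far: 3)
  step 6: ref 5 -> HIT, frames=[5,1,3] (faults so far: 3)
  step 7: ref 2 -> FAULT, evict 3, frames=[5,1,2] (faults so far: 4)
  step 8: ref 5 -> HIT, frames=[5,1,2] (faults so far: 4)
  step 9: ref 1 -> HIT, frames=[5,1,2] (faults so far: 4)
  step 10: ref 2 -> HIT, frames=[5,1,2] (faults so far: 4)
  step 11: ref 1 -> HIT, frames=[5,1,2] (faults so far: 4)
  step 12: ref 3 -> FAULT, evict 1, frames=[5,3,2] (faults so far: 5)
  Optimal total faults: 5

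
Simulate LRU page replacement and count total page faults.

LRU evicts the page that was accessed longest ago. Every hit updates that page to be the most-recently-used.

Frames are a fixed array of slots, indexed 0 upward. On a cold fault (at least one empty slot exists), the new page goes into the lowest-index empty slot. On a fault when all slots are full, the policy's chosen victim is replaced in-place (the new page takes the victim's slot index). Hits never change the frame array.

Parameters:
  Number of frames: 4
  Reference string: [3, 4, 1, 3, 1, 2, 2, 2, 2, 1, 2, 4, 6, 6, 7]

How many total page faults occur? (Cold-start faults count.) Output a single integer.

Answer: 6

Derivation:
Step 0: ref 3 → FAULT, frames=[3,-,-,-]
Step 1: ref 4 → FAULT, frames=[3,4,-,-]
Step 2: ref 1 → FAULT, frames=[3,4,1,-]
Step 3: ref 3 → HIT, frames=[3,4,1,-]
Step 4: ref 1 → HIT, frames=[3,4,1,-]
Step 5: ref 2 → FAULT, frames=[3,4,1,2]
Step 6: ref 2 → HIT, frames=[3,4,1,2]
Step 7: ref 2 → HIT, frames=[3,4,1,2]
Step 8: ref 2 → HIT, frames=[3,4,1,2]
Step 9: ref 1 → HIT, frames=[3,4,1,2]
Step 10: ref 2 → HIT, frames=[3,4,1,2]
Step 11: ref 4 → HIT, frames=[3,4,1,2]
Step 12: ref 6 → FAULT (evict 3), frames=[6,4,1,2]
Step 13: ref 6 → HIT, frames=[6,4,1,2]
Step 14: ref 7 → FAULT (evict 1), frames=[6,4,7,2]
Total faults: 6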